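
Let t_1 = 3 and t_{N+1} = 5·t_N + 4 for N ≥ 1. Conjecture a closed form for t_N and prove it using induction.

t_N = 4·5^(N - 1) - 1

Computing the first terms: t_1 = 3, t_2 = 19, t_3 = 99. This suggests t_N = 4·5^(N - 1) - 1.
For the base case N = 1: the formula gives 3 = 3 = t_1.
Inductive step: assume the claim holds for N = k, so t_k = 4·5^(k - 1) - 1.
Then t_{k+1} = 5·t_k + 4 = 5·(4·5^(k - 1) - 1) + 4 = 4·5^k - 1 = 4·5^((k+1) - 1) - 1,
which is the claimed formula at N = k+1.
By induction, the statement is established for all N ≥ 1.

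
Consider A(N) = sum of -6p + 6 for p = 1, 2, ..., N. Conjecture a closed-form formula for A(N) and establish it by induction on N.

A(N) = -3N(N - 1)

We claim A(N) = -3N(N - 1) for all N ≥ 1.
Base case (N = 1): A(1) = 0, and the closed form gives 0. They agree.
Inductive step: assume the claim holds for N = p, so A(p) = 3p(-p + 1).
Then A(p+1) = A(p) + (-6p) = (3p(-p + 1)) + (-6p).
Simplifying, A(p+1) = -3p(p + 1) = -3(p+1)((p+1) - 1),
which is the closed form with N = p+1.
By the principle of mathematical induction, the result holds for all N ≥ 1.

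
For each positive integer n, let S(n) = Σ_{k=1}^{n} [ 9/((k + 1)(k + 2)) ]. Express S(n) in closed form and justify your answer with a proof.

S(n) = 9n/(2(n + 2))

We claim S(n) = 9n/(2(n + 2)) for all n ≥ 1.
Base step (n = 1): S(1) = 3/2, and the closed form gives 3/2. They agree.
Inductive step: suppose the statement holds for some k ≥ 1, so S(k) = 9k/(2(k + 2)).
Then S(k+1) = S(k) + (9/((k + 2)(k + 3))) = (9k/(2(k + 2))) + (9/((k + 2)(k + 3))).
Simplifying, S(k+1) = 9(k + 1)/(2(k + 3)) = 9(k+1)/(2((k+1) + 2)),
which is the closed form with n = k+1.
By induction, the statement is established for all n ≥ 1.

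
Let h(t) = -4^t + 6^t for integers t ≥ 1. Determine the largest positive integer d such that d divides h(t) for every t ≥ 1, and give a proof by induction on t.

Computing the first values: h(1) = 2 and h(2) = 20; gcd(2, 20) = 2, so d ≤ 2.
We prove 2 | -4^t + 6^t for all t ≥ 1 by induction on t.
Base case (t = 1): h(1) = 2 = 2·(1), so 2 | h(1).
Suppose the result is true for t = m, i.e. 2 | h(m). Then
6^{m+1} − 4^{m+1} = 6·6^m − 4·4^m = 6·(6^m − 4^m) + (2)·4^m. The first term is divisible by 2 by the inductive hypothesis, and the second term (2)·4^m is divisible by 2 since 2 | 2. Hence 2 | h(m+1).
By the principle of mathematical induction, the result holds for all t ≥ 1.
Therefore the largest such d is 2.

d = 2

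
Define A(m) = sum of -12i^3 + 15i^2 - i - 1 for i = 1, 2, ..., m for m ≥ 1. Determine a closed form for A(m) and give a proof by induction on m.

A(m) = -m(3m^3 + m^2 - 4m - 1)

We claim A(m) = -m(3m^3 + m^2 - 4m - 1) for all m ≥ 1.
For the base case m = 1: A(1) = 1, and the closed form gives 1. They agree.
Inductive step: assume the claim holds for m = i, so A(i) = i(-3i^3 - i^2 + 4i + 1).
Then A(i+1) = A(i) + (-12i^3 - 21i^2 - 7i + 1) = (i(-3i^3 - i^2 + 4i + 1)) + (-12i^3 - 21i^2 - 7i + 1).
Simplifying, A(i+1) = -(i + 1)(3i^3 + 10i^2 + 7i - 1) = -(i+1)(3(i+1)^3 + (i+1)^2 - 4(i+1) - 1),
which is the closed form with m = i+1.
By induction, the statement is established for all m ≥ 1.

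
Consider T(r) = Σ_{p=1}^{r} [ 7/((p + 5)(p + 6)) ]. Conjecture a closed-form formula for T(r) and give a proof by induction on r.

We claim T(r) = 7r/(6(r + 6)) for all r ≥ 1.
Base case (r = 1): T(1) = 1/6, and the closed form gives 1/6. They agree.
For the inductive step, assume it holds for an arbitrary p ≥ 1, so T(p) = 7p/(6(p + 6)).
Then T(p+1) = T(p) + (7/((p + 6)(p + 7))) = (7p/(6(p + 6))) + (7/((p + 6)(p + 7))).
Simplifying, T(p+1) = 7(p + 1)/(6(p + 7)) = 7(p+1)/(6((p+1) + 6)),
which is the closed form with r = p+1.
By induction, the statement is established for all r ≥ 1.

T(r) = 7r/(6(r + 6))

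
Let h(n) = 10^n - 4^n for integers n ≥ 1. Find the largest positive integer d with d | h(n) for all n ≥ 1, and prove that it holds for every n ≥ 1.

d = 6

Computing the first values: h(1) = 6 and h(2) = 84; gcd(6, 84) = 6, so d ≤ 6.
We prove 6 | 10^n - 4^n for all n ≥ 1 by induction on n.
For the base case n = 1: h(1) = 6 = 6·(1), so 6 | h(1).
Inductive step: suppose the statement holds for some k ≥ 1, i.e. 6 | h(k). Then
10^{k+1} − 4^{k+1} = 10·10^k − 4·4^k = 10·(10^k − 4^k) + (6)·4^k. The first term is divisible by 6 by the inductive hypothesis, and the second term (6)·4^k is divisible by 6 since 6 | 6. Hence 6 | h(k+1).
This completes the induction.
Therefore the largest such d is 6.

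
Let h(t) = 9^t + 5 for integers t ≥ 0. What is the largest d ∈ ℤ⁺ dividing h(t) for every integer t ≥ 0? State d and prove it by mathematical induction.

Computing the first values: h(0) = 6 and h(1) = 14; gcd(6, 14) = 2, so d ≤ 2.
We prove 2 | 9^t + 5 for all t ≥ 0 by induction on t.
When t = 0: h(0) = 6 = 2·(3), so 2 | h(0).
Inductive step: suppose the statement holds for some j ≥ 0, i.e. 2 | h(j). Then
h(j+1) = 9^(j+1) + 5 = 9·(9^j + 5) - 40 = 9·h(j) - 40. The first term is divisible by 2 by the inductive hypothesis, and -40 is divisible by 2. Hence 2 | h(j+1).
By the principle of mathematical induction, the result holds for all t ≥ 0.
Therefore the largest such d is 2.

d = 2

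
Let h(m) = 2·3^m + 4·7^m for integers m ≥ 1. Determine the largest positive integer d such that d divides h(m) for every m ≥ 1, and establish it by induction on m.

d = 2

Computing the first values: h(1) = 34 and h(2) = 214; gcd(34, 214) = 2, so d ≤ 2.
We prove 2 | 2·3^m + 4·7^m for all m ≥ 1 by induction on m.
When m = 1: h(1) = 34 = 2·(17), so 2 | h(1).
Inductive step: assume the claim holds for m = r, i.e. 2 | h(r). Then
h(r+1) − 7·h(r) = (2·3^(r+1) + 4·7^(r+1)) − 7·(2·3^r + 4·7^r) = (2)·3^r·(3 − 7) = (-8)·3^r. Since 2 | h(r) by the inductive hypothesis, 2 | 7·h(r); and 2 | -8 since -8 = 2·-4. Therefore 2 | h(r+1).
By the principle of mathematical induction, the result holds for all m ≥ 1.
Therefore the largest such d is 2.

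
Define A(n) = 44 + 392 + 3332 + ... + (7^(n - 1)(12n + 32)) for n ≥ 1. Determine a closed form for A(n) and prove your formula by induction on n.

We claim A(n) = 7^n(2n + 5) - 5 for all n ≥ 1.
When n = 1: A(1) = 44, and the closed form gives 44. They agree.
For the inductive step, assume it holds for an arbitrary p ≥ 1, so A(p) = 7^p(2p + 5) - 5.
Then A(p+1) = A(p) + (7^p(12p + 44)) = (7^p(2p + 5) - 5) + (7^p(12p + 44)).
Simplifying, A(p+1) = 14·7^p·p + 49·7^p - 5 = 7^(p+1)(2(p+1) + 5) - 5,
which is the closed form with n = p+1.
Hence, by induction on n, the claim holds for every n ≥ 1.

A(n) = 7^n(2n + 5) - 5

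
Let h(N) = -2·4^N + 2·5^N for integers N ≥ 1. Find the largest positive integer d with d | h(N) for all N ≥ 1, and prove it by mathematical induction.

d = 2

Computing the first values: h(1) = 2 and h(2) = 18; gcd(2, 18) = 2, so d ≤ 2.
We prove 2 | -2·4^N + 2·5^N for all N ≥ 1 by induction on N.
For the base case N = 1: h(1) = 2 = 2·(1), so 2 | h(1).
Inductive step: suppose the statement holds for some r ≥ 1, i.e. 2 | h(r). Then
h(r+1) − 5·h(r) = (-2·4^(r+1) + 2·5^(r+1)) − 5·(-2·4^r + 2·5^r) = (-2)·4^r·(4 − 5) = (2)·4^r. Since 2 | h(r) by the inductive hypothesis, 2 | 5·h(r); and 2 | 2 since 2 = 2·1. Therefore 2 | h(r+1).
By the principle of mathematical induction, the result holds for all N ≥ 1.
Therefore the largest such d is 2.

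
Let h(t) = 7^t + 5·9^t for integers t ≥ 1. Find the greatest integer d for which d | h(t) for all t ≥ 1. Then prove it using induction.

Computing the first values: h(1) = 52 and h(2) = 454; gcd(52, 454) = 2, so d ≤ 2.
We prove 2 | 7^t + 5·9^t for all t ≥ 1 by induction on t.
Base case (t = 1): h(1) = 52 = 2·(26), so 2 | h(1).
Suppose the result is true for t = m, i.e. 2 | h(m). Then
h(m+1) − 9·h(m) = (7^(m+1) + 5·9^(m+1)) − 9·(7^m + 5·9^m) = (1)·7^m·(7 − 9) = (-2)·7^m. Since 2 | h(m) by the inductive hypothesis, 2 | 9·h(m); and 2 | -2 since -2 = 2·-1. Therefore 2 | h(m+1).
This completes the induction.
Therefore the largest such d is 2.

d = 2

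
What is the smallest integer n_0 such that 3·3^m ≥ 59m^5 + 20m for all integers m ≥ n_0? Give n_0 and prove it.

n_0 = 16

At m = 15: 43046721 < 44803425, so the inequality fails and n_0 ≥ 16. We prove 3·3^m ≥ 59m^5 + 20m for all m ≥ 16.
When m = 16: 3·3^m = 129140163 and 59m^5 + 20m = 61866304, so 129140163 ≥ 61866304.
Suppose the result is true for m = p, so 3·3^p ≥ 59p^5 + 20p.
Then 3·3^(p + 1) = 3·(3·3^p) ≥ 3·(59p^5 + 20p).
Also, for p ≥ 16 we have 3·(59p^5 + 20p) ≥ 59(p+1)^5 + 20(p+1), since 3·(59p^5 + 20p) − (59(p+1)^5 + 20(p+1)) = 118p^5 - 295p^4 - 590p^3 - 590p^2 - 255p - 79, which is nonnegative for all p ≥ 16.
Combining, 3·3^(p + 1) ≥ 59(p+1)^5 + 20(p+1).
By the principle of mathematical induction, the result holds for all m ≥ 16.
Hence the smallest such n_0 is 16.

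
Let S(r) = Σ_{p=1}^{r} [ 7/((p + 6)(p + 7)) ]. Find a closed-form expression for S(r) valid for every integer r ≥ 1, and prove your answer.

S(r) = r/(r + 7)

We claim S(r) = r/(r + 7) for all r ≥ 1.
Base case (r = 1): S(1) = 1/8, and the closed form gives 1/8. They agree.
Suppose the result is true for r = p, so S(p) = p/(p + 7).
Then S(p+1) = S(p) + (7/((p + 7)(p + 8))) = (p/(p + 7)) + (7/((p + 7)(p + 8))).
Simplifying, S(p+1) = (p + 1)/(p + 8) = (p+1)/((p+1) + 7),
which is the closed form with r = p+1.
By the principle of mathematical induction, the result holds for all r ≥ 1.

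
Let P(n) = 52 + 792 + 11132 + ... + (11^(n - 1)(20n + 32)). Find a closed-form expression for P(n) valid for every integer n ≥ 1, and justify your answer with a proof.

We claim P(n) = 11^n(2n + 3) - 3 for all n ≥ 1.
Base step (n = 1): P(1) = 52, and the closed form gives 52. They agree.
Suppose the result is true for n = p, so P(p) = 11^p(2p + 3) - 3.
Then P(p+1) = P(p) + (11^p(20p + 52)) = (11^p(2p + 3) - 3) + (11^p(20p + 52)).
Simplifying, P(p+1) = 22·11^p·p + 55·11^p - 3 = 11^(p+1)(2(p+1) + 3) - 3,
which is the closed form with n = p+1.
Hence, by induction on n, the claim holds for every n ≥ 1.

P(n) = 11^n(2n + 3) - 3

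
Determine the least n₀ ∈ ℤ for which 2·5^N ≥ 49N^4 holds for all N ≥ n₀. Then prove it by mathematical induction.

At N = 6: 31250 < 63504, so the inequality fails and n₀ ≥ 7. We prove 2·5^N ≥ 49N^4 for all N ≥ 7.
Base case (N = 7): 2·5^N = 156250 and 49N^4 = 117649, so 156250 ≥ 117649.
For the inductive step, assume it holds for an arbitrary j ≥ 7, so 2·5^j ≥ 49j^4.
Then 2·5^(j + 1) = 5·(2·5^j) ≥ 5·(49j^4).
Also, for j ≥ 7 we have 5·(49j^4) ≥ 49(j+1)^4, since 5 ≥ (1 + 1/j)^4 for all j ≥ 7.
Combining, 2·5^(j + 1) ≥ 49(j+1)^4.
By induction, the statement is established for all N ≥ 7.
Hence the smallest such n₀ is 7.

n₀ = 7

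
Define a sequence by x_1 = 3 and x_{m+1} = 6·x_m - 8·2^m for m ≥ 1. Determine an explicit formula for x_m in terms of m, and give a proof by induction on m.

x_m = 2^(m + 1) - 6^(m - 1)

Computing the first terms: x_1 = 3, x_2 = 2, x_3 = -20. This suggests x_m = 2^(m + 1) - 6^(m - 1).
When m = 1: the formula gives 3 = 3 = x_1.
Suppose the result is true for m = p, so x_p = 2^(p + 1) - 6^(p - 1).
Then x_{p+1} = 6·x_p - 8·2^p = 6·(2^(p + 1) - 6^(p - 1)) - 8·2^p = 2^(p + 2) - 6^p = 2^((p+1) + 1) - 6^((p+1) - 1),
which is the claimed formula at m = p+1.
This completes the induction.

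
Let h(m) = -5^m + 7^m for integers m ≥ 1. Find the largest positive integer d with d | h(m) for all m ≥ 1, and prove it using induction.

Computing the first values: h(1) = 2 and h(2) = 24; gcd(2, 24) = 2, so d ≤ 2.
We prove 2 | -5^m + 7^m for all m ≥ 1 by induction on m.
When m = 1: h(1) = 2 = 2·(1), so 2 | h(1).
Suppose the result is true for m = i, i.e. 2 | h(i). Then
7^{i+1} − 5^{i+1} = 7·7^i − 5·5^i = 7·(7^i − 5^i) + (2)·5^i. The first term is divisible by 2 by the inductive hypothesis, and the second term (2)·5^i is divisible by 2 since 2 | 2. Hence 2 | h(i+1).
Hence, by induction on m, the claim holds for every m ≥ 1.
Therefore the largest such d is 2.

d = 2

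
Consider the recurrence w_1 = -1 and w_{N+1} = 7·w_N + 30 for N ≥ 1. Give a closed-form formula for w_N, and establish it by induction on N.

Computing the first terms: w_1 = -1, w_2 = 23, w_3 = 191. This suggests w_N = 4·7^(N - 1) - 5.
When N = 1: the formula gives -1 = -1 = w_1.
Suppose the result is true for N = k, so w_k = 4·7^(k - 1) - 5.
Then w_{k+1} = 7·w_k + 30 = 7·(4·7^(k - 1) - 5) + 30 = 4·7^k - 5 = 4·7^((k+1) - 1) - 5,
which is the claimed formula at N = k+1.
By induction, the statement is established for all N ≥ 1.

w_N = 4·7^(N - 1) - 5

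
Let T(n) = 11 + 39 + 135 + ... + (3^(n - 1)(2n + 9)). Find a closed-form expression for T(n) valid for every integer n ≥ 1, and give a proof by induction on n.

We claim T(n) = 3^n(n + 4) - 4 for all n ≥ 1.
For the base case n = 1: T(1) = 11, and the closed form gives 11. They agree.
Inductive step: suppose the statement holds for some i ≥ 1, so T(i) = 3^i(i + 4) - 4.
Then T(i+1) = T(i) + (3^i(2i + 11)) = (3^i(i + 4) - 4) + (3^i(2i + 11)).
Simplifying, T(i+1) = 3·3^i·i + 15·3^i - 4 = 3^(i+1)((i+1) + 4) - 4,
which is the closed form with n = i+1.
This completes the induction.

T(n) = 3^n(n + 4) - 4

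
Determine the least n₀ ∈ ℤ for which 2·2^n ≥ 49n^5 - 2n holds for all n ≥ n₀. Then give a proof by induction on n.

n₀ = 29

At n = 28: 536870912 < 843307976, so the inequality fails and n₀ ≥ 29. We prove 2·2^n ≥ 49n^5 - 2n for all n ≥ 29.
For the base case n = 29: 2·2^n = 1073741824 and 49n^5 - 2n = 1005046243, so 1073741824 ≥ 1005046243.
Inductive step: suppose the statement holds for some k ≥ 29, so 2·2^k ≥ 49k^5 - 2k.
Then 2·2^(k + 1) = 2·(2·2^k) ≥ 2·(49k^5 - 2k).
Also, for k ≥ 29 we have 2·(49k^5 - 2k) ≥ 49(k+1)^5 - 2(k+1), since 2·(49k^5 - 2k) − (49(k+1)^5 - 2(k+1)) = 49k^5 - 245k^4 - 490k^3 - 490k^2 - 247k - 47, which is nonnegative for all k ≥ 29.
Combining, 2·2^(k + 1) ≥ 49(k+1)^5 - 2(k+1).
Hence, by induction on n, the claim holds for every n ≥ 29.
Hence the smallest such n₀ is 29.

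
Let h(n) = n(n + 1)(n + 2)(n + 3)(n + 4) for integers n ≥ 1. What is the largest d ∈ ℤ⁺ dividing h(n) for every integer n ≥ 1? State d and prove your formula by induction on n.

d = 120

Computing the first values: h(1) = 120 and h(2) = 720; gcd(120, 720) = 120, so d ≤ 120.
We prove 120 | n(n + 1)(n + 2)(n + 3)(n + 4) for all n ≥ 1 by induction on n.
For the base case n = 1: h(1) = 120 = 120·(1), so 120 | h(1).
Suppose the result is true for n = m, i.e. 120 | h(m). Then
h(m+1) − h(m) = (m+1)·(m+2)·(m+3)·(m+4)·(m+5) − m·(m+1)·(m+2)·(m+3)·(m+4) = (m+1)·(m+2)·(m+3)·(m+4)·[(m+5) − m] = 5·(m+1)·(m+2)·(m+3)·(m+4). The product of 4 consecutive integers is divisible by (4)! = 24, so h(m+1) − h(m) is divisible by 5·24 = 120. By the inductive hypothesis 120 | h(m), hence 120 | h(m+1).
By induction, the statement is established for all n ≥ 1.
Therefore the largest such d is 120.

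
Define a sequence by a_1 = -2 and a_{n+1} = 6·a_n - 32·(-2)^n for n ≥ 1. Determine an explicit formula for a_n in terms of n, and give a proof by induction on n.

Computing the first terms: a_1 = -2, a_2 = 52, a_3 = 184. This suggests a_n = (-2)^(n + 2) + 6^n.
Base case (n = 1): the formula gives -2 = -2 = a_1.
For the inductive step, assume it holds for an arbitrary r ≥ 1, so a_r = (-2)^(r + 2) + 6^r.
Then a_{r+1} = 6·a_r - 32·(-2)^r = 6·((-2)^(r + 2) + 6^r) - 32·(-2)^r = (-2)^(r + 3) + 6^(r + 1) = (-2)^((r+1) + 2) + 6^(r+1),
which is the claimed formula at n = r+1.
This completes the induction.

a_n = (-2)^(n + 2) + 6^n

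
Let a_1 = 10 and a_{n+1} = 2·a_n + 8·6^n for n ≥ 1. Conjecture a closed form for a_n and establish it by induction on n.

Computing the first terms: a_1 = 10, a_2 = 68, a_3 = 424. This suggests a_n = -2^n + 2·6^n.
When n = 1: the formula gives 10 = 10 = a_1.
Suppose the result is true for n = p, so a_p = -2^p + 2·6^p.
Then a_{p+1} = 2·a_p + 8·6^p = 2·(-2^p + 2·6^p) + 8·6^p = -2^(p + 1) + 2·6^(p + 1),
which is the claimed formula at n = p+1.
By the principle of mathematical induction, the result holds for all n ≥ 1.

a_n = -2^n + 2·6^n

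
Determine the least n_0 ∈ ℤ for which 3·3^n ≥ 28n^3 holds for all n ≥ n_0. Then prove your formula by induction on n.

n_0 = 8

At n = 7: 6561 < 9604, so the inequality fails and n_0 ≥ 8. We prove 3·3^n ≥ 28n^3 for all n ≥ 8.
Base step (n = 8): 3·3^n = 19683 and 28n^3 = 14336, so 19683 ≥ 14336.
Inductive step: assume the claim holds for n = m, so 3·3^m ≥ 28m^3.
Then 3·3^(m + 1) = 3·(3·3^m) ≥ 3·(28m^3).
Also, for m ≥ 8 we have 3·(28m^3) ≥ 28(m+1)^3, since 3 ≥ (1 + 1/m)^3 for all m ≥ 8.
Combining, 3·3^(m + 1) ≥ 28(m+1)^3.
Hence, by induction on n, the claim holds for every n ≥ 8.
Hence the smallest such n_0 is 8.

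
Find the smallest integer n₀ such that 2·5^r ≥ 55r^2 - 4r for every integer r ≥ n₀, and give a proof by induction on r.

At r = 3: 250 < 483, so the inequality fails and n₀ ≥ 4. We prove 2·5^r ≥ 55r^2 - 4r for all r ≥ 4.
Base step (r = 4): 2·5^r = 1250 and 55r^2 - 4r = 864, so 1250 ≥ 864.
For the inductive step, assume it holds for an arbitrary i ≥ 4, so 2·5^i ≥ 55i^2 - 4i.
Then 2·5^(i + 1) = 5·(2·5^i) ≥ 5·(55i^2 - 4i).
Also, for i ≥ 4 we have 5·(55i^2 - 4i) ≥ 55(i+1)^2 - 4(i+1), since 5·(55i^2 - 4i) − (55(i+1)^2 - 4(i+1)) = 220i^2 - 126i - 51, which is nonnegative for all i ≥ 4.
Combining, 2·5^(i + 1) ≥ 55(i+1)^2 - 4(i+1).
This completes the induction.
Hence the smallest such n₀ is 4.

n₀ = 4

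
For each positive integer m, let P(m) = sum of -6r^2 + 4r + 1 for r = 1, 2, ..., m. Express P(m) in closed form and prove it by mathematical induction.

P(m) = -m(2m^2 + m - 2)

We claim P(m) = -m(2m^2 + m - 2) for all m ≥ 1.
Base step (m = 1): P(1) = -1, and the closed form gives -1. They agree.
Suppose the result is true for m = r, so P(r) = r(-2r^2 - r + 2).
Then P(r+1) = P(r) + (4r - 6(r + 1)^2 + 5) = (r(-2r^2 - r + 2)) + (4r - 6(r + 1)^2 + 5).
Simplifying, P(r+1) = -(r + 1)(2r^2 + 5r + 1) = -(r+1)(2(r+1)^2 + (r+1) - 2),
which is the closed form with m = r+1.
This completes the induction.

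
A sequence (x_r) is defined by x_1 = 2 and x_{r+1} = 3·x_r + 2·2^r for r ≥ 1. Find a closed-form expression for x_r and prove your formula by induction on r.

Computing the first terms: x_1 = 2, x_2 = 10, x_3 = 38. This suggests x_r = -2^(r + 1) + 2·3^r.
For the base case r = 1: the formula gives 2 = 2 = x_1.
Inductive step: suppose the statement holds for some i ≥ 1, so x_i = -2^(i + 1) + 2·3^i.
Then x_{i+1} = 3·x_i + 2·2^i = 3·(-2^(i + 1) + 2·3^i) + 2·2^i = -2^(i + 2) + 2·3^(i + 1) = -2^((i+1) + 1) + 2·3^(i+1),
which is the claimed formula at r = i+1.
Hence, by induction on r, the claim holds for every r ≥ 1.

x_r = -2^(r + 1) + 2·3^r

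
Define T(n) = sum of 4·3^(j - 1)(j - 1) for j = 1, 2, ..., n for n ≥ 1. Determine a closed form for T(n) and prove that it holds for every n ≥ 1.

T(n) = 3^n(2n - 3) + 3

We claim T(n) = 3^n(2n - 3) + 3 for all n ≥ 1.
Base step (n = 1): T(1) = 0, and the closed form gives 0. They agree.
For the inductive step, assume it holds for an arbitrary j ≥ 1, so T(j) = 3^j(2j - 3) + 3.
Then T(j+1) = T(j) + (4·3^j·j) = (3^j(2j - 3) + 3) + (4·3^j·j).
Simplifying, T(j+1) = 6·3^j·j - 3·3^j + 3 = 3^(j+1)(2(j+1) - 3) + 3,
which is the closed form with n = j+1.
Hence, by induction on n, the claim holds for every n ≥ 1.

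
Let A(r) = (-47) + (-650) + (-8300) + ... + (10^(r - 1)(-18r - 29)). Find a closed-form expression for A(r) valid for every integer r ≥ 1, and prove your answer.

We claim A(r) = -10^r(2r + 3) + 3 for all r ≥ 1.
For the base case r = 1: A(1) = -47, and the closed form gives -47. They agree.
Suppose the result is true for r = p, so A(p) = -10^p(2p + 3) + 3.
Then A(p+1) = A(p) + (10^p(-18p - 47)) = (-10^p(2p + 3) + 3) + (10^p(-18p - 47)).
Simplifying, A(p+1) = -20·10^p·p - 50·10^p + 3 = -10^(p+1)(2(p+1) + 3) + 3,
which is the closed form with r = p+1.
Hence, by induction on r, the claim holds for every r ≥ 1.

A(r) = -10^r(2r + 3) + 3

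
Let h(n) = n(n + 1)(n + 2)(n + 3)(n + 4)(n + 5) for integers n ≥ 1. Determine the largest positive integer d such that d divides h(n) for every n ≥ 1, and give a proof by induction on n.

d = 720

Computing the first values: h(1) = 720 and h(2) = 5040; gcd(720, 5040) = 720, so d ≤ 720.
We prove 720 | n(n + 1)(n + 2)(n + 3)(n + 4)(n + 5) for all n ≥ 1 by induction on n.
Base case (n = 1): h(1) = 720 = 720·(1), so 720 | h(1).
For the inductive step, assume it holds for an arbitrary k ≥ 1, i.e. 720 | h(k). Then
h(k+1) − h(k) = (k+1)·(k+2)·(k+3)·(k+4)·(k+5)·(k+6) − k·(k+1)·(k+2)·(k+3)·(k+4)·(k+5) = (k+1)·(k+2)·(k+3)·(k+4)·(k+5)·[(k+6) − k] = 6·(k+1)·(k+2)·(k+3)·(k+4)·(k+5). The product of 5 consecutive integers is divisible by (5)! = 120, so h(k+1) − h(k) is divisible by 6·120 = 720. By the inductive hypothesis 720 | h(k), hence 720 | h(k+1).
By the principle of mathematical induction, the result holds for all n ≥ 1.
Therefore the largest such d is 720.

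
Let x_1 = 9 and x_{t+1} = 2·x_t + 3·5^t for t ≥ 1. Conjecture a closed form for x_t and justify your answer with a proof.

Computing the first terms: x_1 = 9, x_2 = 33, x_3 = 141. This suggests x_t = 2^(t + 1) + 5^t.
Base step (t = 1): the formula gives 9 = 9 = x_1.
Suppose the result is true for t = i, so x_i = 2^(i + 1) + 5^i.
Then x_{i+1} = 2·x_i + 3·5^i = 2·(2^(i + 1) + 5^i) + 3·5^i = 2^(i + 2) + 5^(i + 1) = 2^((i+1) + 1) + 5^(i+1),
which is the claimed formula at t = i+1.
Hence, by induction on t, the claim holds for every t ≥ 1.

x_t = 2^(t + 1) + 5^t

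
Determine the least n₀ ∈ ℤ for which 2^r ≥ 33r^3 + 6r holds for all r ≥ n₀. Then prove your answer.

At r = 17: 131072 < 162231, so the inequality fails and n₀ ≥ 18. We prove 2^r ≥ 33r^3 + 6r for all r ≥ 18.
When r = 18: 2^r = 262144 and 33r^3 + 6r = 192564, so 262144 ≥ 192564.
For the inductive step, assume it holds for an arbitrary k ≥ 18, so 2^k ≥ 33k^3 + 6k.
Then 2^(k + 1) = 2·(2^k) ≥ 2·(33k^3 + 6k).
Also, for k ≥ 18 we have 2·(33k^3 + 6k) ≥ 33(k+1)^3 + 6(k+1), since 2·(33k^3 + 6k) − (33(k+1)^3 + 6(k+1)) = 33k^3 - 99k^2 - 93k - 39, which is nonnegative for all k ≥ 18.
Combining, 2^(k + 1) ≥ 33(k+1)^3 + 6(k+1).
By the principle of mathematical induction, the result holds for all r ≥ 18.
Hence the smallest such n₀ is 18.

n₀ = 18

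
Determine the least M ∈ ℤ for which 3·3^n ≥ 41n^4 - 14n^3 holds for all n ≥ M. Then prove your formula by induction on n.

M = 12

At n = 11: 531441 < 581647, so the inequality fails and M ≥ 12. We prove 3·3^n ≥ 41n^4 - 14n^3 for all n ≥ 12.
Base step (n = 12): 3·3^n = 1594323 and 41n^4 - 14n^3 = 825984, so 1594323 ≥ 825984.
For the inductive step, assume it holds for an arbitrary i ≥ 12, so 3·3^i ≥ 41i^4 - 14i^3.
Then 3·3^(i + 1) = 3·(3·3^i) ≥ 3·(41i^4 - 14i^3).
Also, for i ≥ 12 we have 3·(41i^4 - 14i^3) ≥ 41(i+1)^4 - 14(i+1)^3, since 3·(41i^4 - 14i^3) − (41(i+1)^4 - 14(i+1)^3) = 82i^4 - 192i^3 - 204i^2 - 122i - 27, which is nonnegative for all i ≥ 12.
Combining, 3·3^(i + 1) ≥ 41(i+1)^4 - 14(i+1)^3.
By induction, the statement is established for all n ≥ 12.
Hence the smallest such M is 12.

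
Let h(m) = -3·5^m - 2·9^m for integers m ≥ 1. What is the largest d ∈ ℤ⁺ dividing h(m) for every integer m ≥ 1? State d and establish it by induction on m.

d = 3

Computing the first values: h(1) = -33 and h(2) = -237; gcd(-33, -237) = 3, so d ≤ 3.
We prove 3 | -3·5^m - 2·9^m for all m ≥ 1 by induction on m.
When m = 1: h(1) = -33 = 3·(-11), so 3 | h(1).
Inductive step: suppose the statement holds for some j ≥ 1, i.e. 3 | h(j). Then
h(j+1) − 9·h(j) = (-3·5^(j+1) - 2·9^(j+1)) − 9·(-3·5^j - 2·9^j) = (-3)·5^j·(5 − 9) = (12)·5^j. Since 3 | h(j) by the inductive hypothesis, 3 | 9·h(j); and 3 | 12 since 12 = 3·4. Therefore 3 | h(j+1).
This completes the induction.
Therefore the largest such d is 3.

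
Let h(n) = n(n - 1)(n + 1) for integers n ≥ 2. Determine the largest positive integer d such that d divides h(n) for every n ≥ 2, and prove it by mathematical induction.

Computing the first values: h(2) = 6 and h(3) = 24; gcd(6, 24) = 6, so d ≤ 6.
We prove 6 | n(n - 1)(n + 1) for all n ≥ 2 by induction on n.
Base step (n = 2): h(2) = 6 = 6·(1), so 6 | h(2).
For the inductive step, assume it holds for an arbitrary i ≥ 2, i.e. 6 | h(i). Then
h(i+1) − h(i) = i·(i+1)·(i+2) − (i-1)·i·(i+1) = i·(i+1)·[(i+2) − (i-1)] = 3·i·(i+1). The product of 2 consecutive integers is divisible by (2)! = 2, so h(i+1) − h(i) is divisible by 3·2 = 6. By the inductive hypothesis 6 | h(i), hence 6 | h(i+1).
By the principle of mathematical induction, the result holds for all n ≥ 2.
Therefore the largest such d is 6.

d = 6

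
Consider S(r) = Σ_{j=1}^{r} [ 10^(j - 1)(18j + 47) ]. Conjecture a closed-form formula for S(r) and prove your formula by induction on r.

S(r) = 10^r(2r + 5) - 5

We claim S(r) = 10^r(2r + 5) - 5 for all r ≥ 1.
Base case (r = 1): S(1) = 65, and the closed form gives 65. They agree.
Inductive step: assume the claim holds for r = j, so S(j) = 10^j(2j + 5) - 5.
Then S(j+1) = S(j) + (10^j(18j + 65)) = (10^j(2j + 5) - 5) + (10^j(18j + 65)).
Simplifying, S(j+1) = 20·10^j·j + 70·10^j - 5 = 10^(j+1)(2(j+1) + 5) - 5,
which is the closed form with r = j+1.
By the principle of mathematical induction, the result holds for all r ≥ 1.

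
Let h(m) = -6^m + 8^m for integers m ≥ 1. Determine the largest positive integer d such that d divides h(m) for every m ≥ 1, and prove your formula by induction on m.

d = 2

Computing the first values: h(1) = 2 and h(2) = 28; gcd(2, 28) = 2, so d ≤ 2.
We prove 2 | -6^m + 8^m for all m ≥ 1 by induction on m.
For the base case m = 1: h(1) = 2 = 2·(1), so 2 | h(1).
Inductive step: assume the claim holds for m = j, i.e. 2 | h(j). Then
8^{j+1} − 6^{j+1} = 8·8^j − 6·6^j = 8·(8^j − 6^j) + (2)·6^j. The first term is divisible by 2 by the inductive hypothesis, and the second term (2)·6^j is divisible by 2 since 2 | 2. Hence 2 | h(j+1).
Hence, by induction on m, the claim holds for every m ≥ 1.
Therefore the largest such d is 2.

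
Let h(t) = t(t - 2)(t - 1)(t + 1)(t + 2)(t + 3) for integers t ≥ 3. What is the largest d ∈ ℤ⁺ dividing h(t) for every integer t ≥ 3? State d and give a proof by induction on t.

d = 720

Computing the first values: h(3) = 720 and h(4) = 5040; gcd(720, 5040) = 720, so d ≤ 720.
We prove 720 | t(t - 2)(t - 1)(t + 1)(t + 2)(t + 3) for all t ≥ 3 by induction on t.
For the base case t = 3: h(3) = 720 = 720·(1), so 720 | h(3).
Inductive step: suppose the statement holds for some j ≥ 3, i.e. 720 | h(j). Then
h(j+1) − h(j) = (j-1)·j·(j+1)·(j+2)·(j+3)·(j+4) − (j-2)·(j-1)·j·(j+1)·(j+2)·(j+3) = (j-1)·j·(j+1)·(j+2)·(j+3)·[(j+4) − (j-2)] = 6·(j-1)·j·(j+1)·(j+2)·(j+3). The product of 5 consecutive integers is divisible by (5)! = 120, so h(j+1) − h(j) is divisible by 6·120 = 720. By the inductive hypothesis 720 | h(j), hence 720 | h(j+1).
By the principle of mathematical induction, the result holds for all t ≥ 3.
Therefore the largest such d is 720.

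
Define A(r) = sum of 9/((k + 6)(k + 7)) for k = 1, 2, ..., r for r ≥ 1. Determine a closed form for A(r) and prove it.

We claim A(r) = 9r/(7(r + 7)) for all r ≥ 1.
For the base case r = 1: A(1) = 9/56, and the closed form gives 9/56. They agree.
Suppose the result is true for r = k, so A(k) = 9k/(7(k + 7)).
Then A(k+1) = A(k) + (9/((k + 7)(k + 8))) = (9k/(7(k + 7))) + (9/((k + 7)(k + 8))).
Simplifying, A(k+1) = 9(k + 1)/(7(k + 8)) = 9(k+1)/(7((k+1) + 7)),
which is the closed form with r = k+1.
By induction, the statement is established for all r ≥ 1.

A(r) = 9r/(7(r + 7))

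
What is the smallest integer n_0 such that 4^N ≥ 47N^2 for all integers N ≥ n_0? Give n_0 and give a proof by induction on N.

n_0 = 6

At N = 5: 1024 < 1175, so the inequality fails and n_0 ≥ 6. We prove 4^N ≥ 47N^2 for all N ≥ 6.
Base step (N = 6): 4^N = 4096 and 47N^2 = 1692, so 4096 ≥ 1692.
Inductive step: assume the claim holds for N = p, so 4^p ≥ 47p^2.
Then 4^(p + 1) = 4·(4^p) ≥ 4·(47p^2).
Also, for p ≥ 6 we have 4·(47p^2) ≥ 47(p+1)^2, since 4 ≥ (1 + 1/p)^2 for all p ≥ 6.
Combining, 4^(p + 1) ≥ 47(p+1)^2.
Hence, by induction on N, the claim holds for every N ≥ 6.
Hence the smallest such n_0 is 6.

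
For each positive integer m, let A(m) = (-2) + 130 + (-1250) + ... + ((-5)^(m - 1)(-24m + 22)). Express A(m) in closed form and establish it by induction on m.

We claim A(m) = (-5)^m(4m - 3) + 3 for all m ≥ 1.
Base step (m = 1): A(1) = -2, and the closed form gives -2. They agree.
For the inductive step, assume it holds for an arbitrary j ≥ 1, so A(j) = (-5)^j(4j - 3) + 3.
Then A(j+1) = A(j) + ((-5)^j(-24j - 2)) = ((-5)^j(4j - 3) + 3) + ((-5)^j(-24j - 2)).
Simplifying, A(j+1) = -20(-5)^j·j - 5(-5)^j + 3 = (-5)^(j+1)(4(j+1) - 3) + 3,
which is the closed form with m = j+1.
Hence, by induction on m, the claim holds for every m ≥ 1.

A(m) = (-5)^m(4m - 3) + 3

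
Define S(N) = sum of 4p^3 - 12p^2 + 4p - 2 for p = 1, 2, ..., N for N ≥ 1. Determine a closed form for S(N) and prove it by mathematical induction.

We claim S(N) = N(N^3 - 2N^2 - 3N - 2) for all N ≥ 1.
Base case (N = 1): S(1) = -6, and the closed form gives -6. They agree.
For the inductive step, assume it holds for an arbitrary p ≥ 1, so S(p) = p(p^3 - 2p^2 - 3p - 2).
Then S(p+1) = S(p) + (4p^3 - 8p - 6) = (p(p^3 - 2p^2 - 3p - 2)) + (4p^3 - 8p - 6).
Simplifying, S(p+1) = (p + 1)(p^3 + p^2 - 4p - 6) = (p+1)((p+1)^3 - 2(p+1)^2 - 3(p+1) - 2),
which is the closed form with N = p+1.
By the principle of mathematical induction, the result holds for all N ≥ 1.

S(N) = N(N^3 - 2N^2 - 3N - 2)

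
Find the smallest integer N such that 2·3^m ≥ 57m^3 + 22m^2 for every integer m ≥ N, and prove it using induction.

N = 10

At m = 9: 39366 < 43335, so the inequality fails and N ≥ 10. We prove 2·3^m ≥ 57m^3 + 22m^2 for all m ≥ 10.
For the base case m = 10: 2·3^m = 118098 and 57m^3 + 22m^2 = 59200, so 118098 ≥ 59200.
Suppose the result is true for m = k, so 2·3^k ≥ 57k^3 + 22k^2.
Then 2·3^(k + 1) = 3·(2·3^k) ≥ 3·(57k^3 + 22k^2).
Also, for k ≥ 10 we have 3·(57k^3 + 22k^2) ≥ 57(k+1)^3 + 22(k+1)^2, since 3·(57k^3 + 22k^2) − (57(k+1)^3 + 22(k+1)^2) = 114k^3 - 127k^2 - 215k - 79, which is nonnegative for all k ≥ 10.
Combining, 2·3^(k + 1) ≥ 57(k+1)^3 + 22(k+1)^2.
This completes the induction.
Hence the smallest such N is 10.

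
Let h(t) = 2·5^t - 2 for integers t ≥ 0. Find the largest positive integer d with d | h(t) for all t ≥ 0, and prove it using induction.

Computing the first values: h(0) = 0 and h(1) = 8; gcd(0, 8) = 8, so d ≤ 8.
We prove 8 | 2·5^t - 2 for all t ≥ 0 by induction on t.
Base step (t = 0): h(0) = 0 = 8·(0), so 8 | h(0).
Inductive step: assume the claim holds for t = j, i.e. 8 | h(j). Then
h(j+1) = 2·5^(j+1) - 2 = 5·(2·5^j - 2) + 8 = 5·h(j) + 8. The first term is divisible by 8 by the inductive hypothesis, and 8 is divisible by 8. Hence 8 | h(j+1).
By the principle of mathematical induction, the result holds for all t ≥ 0.
Therefore the largest such d is 8.

d = 8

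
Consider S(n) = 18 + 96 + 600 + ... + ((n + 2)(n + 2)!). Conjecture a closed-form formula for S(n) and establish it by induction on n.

We claim S(n) = (n + 3)! - 6 for all n ≥ 1.
Base step (n = 1): S(1) = 18, and the closed form gives 18. They agree.
Inductive step: suppose the statement holds for some r ≥ 1, so S(r) = (r + 3)! - 6.
Then S(r+1) = S(r) + ((r + 3)(r + 3)!) = ((r + 3)! - 6) + ((r + 3)(r + 3)!).
Simplifying, S(r+1) = ((r+1) + 3)! - 6,
which is the closed form with n = r+1.
By induction, the statement is established for all n ≥ 1.

S(n) = (n + 3)! - 6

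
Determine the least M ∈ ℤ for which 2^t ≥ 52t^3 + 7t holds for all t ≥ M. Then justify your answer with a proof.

M = 19

At t = 18: 262144 < 303390, so the inequality fails and M ≥ 19. We prove 2^t ≥ 52t^3 + 7t for all t ≥ 19.
For the base case t = 19: 2^t = 524288 and 52t^3 + 7t = 356801, so 524288 ≥ 356801.
For the inductive step, assume it holds for an arbitrary m ≥ 19, so 2^m ≥ 52m^3 + 7m.
Then 2^(m + 1) = 2·(2^m) ≥ 2·(52m^3 + 7m).
Also, for m ≥ 19 we have 2·(52m^3 + 7m) ≥ 52(m+1)^3 + 7(m+1), since 2·(52m^3 + 7m) − (52(m+1)^3 + 7(m+1)) = 52m^3 - 156m^2 - 149m - 59, which is nonnegative for all m ≥ 19.
Combining, 2^(m + 1) ≥ 52(m+1)^3 + 7(m+1).
By the principle of mathematical induction, the result holds for all t ≥ 19.
Hence the smallest such M is 19.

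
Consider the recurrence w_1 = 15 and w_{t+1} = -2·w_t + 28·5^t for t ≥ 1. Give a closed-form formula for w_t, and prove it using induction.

Computing the first terms: w_1 = 15, w_2 = 110, w_3 = 480. This suggests w_t = -5(-2)^(t - 1) + 4·5^t.
Base case (t = 1): the formula gives 15 = 15 = w_1.
Suppose the result is true for t = i, so w_i = -5(-2)^(i - 1) + 4·5^i.
Then w_{i+1} = -2·w_i + 28·5^i = -2·(-5(-2)^(i - 1) + 4·5^i) + 28·5^i = -5(-2)^i + 4·5^(i + 1) = -5(-2)^((i+1) - 1) + 4·5^(i+1),
which is the claimed formula at t = i+1.
Hence, by induction on t, the claim holds for every t ≥ 1.

w_t = -5(-2)^(t - 1) + 4·5^t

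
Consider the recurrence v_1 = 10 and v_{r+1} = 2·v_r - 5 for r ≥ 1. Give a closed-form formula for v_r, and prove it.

Computing the first terms: v_1 = 10, v_2 = 15, v_3 = 25. This suggests v_r = 5·2^(r - 1) + 5.
For the base case r = 1: the formula gives 10 = 10 = v_1.
Inductive step: assume the claim holds for r = i, so v_i = 5·2^(i - 1) + 5.
Then v_{i+1} = 2·v_i - 5 = 2·(5·2^(i - 1) + 5) - 5 = 5·2^i + 5 = 5·2^((i+1) - 1) + 5,
which is the claimed formula at r = i+1.
By the principle of mathematical induction, the result holds for all r ≥ 1.

v_r = 5·2^(r - 1) + 5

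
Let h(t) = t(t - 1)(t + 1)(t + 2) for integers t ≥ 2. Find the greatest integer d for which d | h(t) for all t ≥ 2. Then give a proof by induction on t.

Computing the first values: h(2) = 24 and h(3) = 120; gcd(24, 120) = 24, so d ≤ 24.
We prove 24 | t(t - 1)(t + 1)(t + 2) for all t ≥ 2 by induction on t.
Base case (t = 2): h(2) = 24 = 24·(1), so 24 | h(2).
Inductive step: suppose the statement holds for some i ≥ 2, i.e. 24 | h(i). Then
h(i+1) − h(i) = i·(i+1)·(i+2)·(i+3) − (i-1)·i·(i+1)·(i+2) = i·(i+1)·(i+2)·[(i+3) − (i-1)] = 4·i·(i+1)·(i+2). The product of 3 consecutive integers is divisible by (3)! = 6, so h(i+1) − h(i) is divisible by 4·6 = 24. By the inductive hypothesis 24 | h(i), hence 24 | h(i+1).
This completes the induction.
Therefore the largest such d is 24.

d = 24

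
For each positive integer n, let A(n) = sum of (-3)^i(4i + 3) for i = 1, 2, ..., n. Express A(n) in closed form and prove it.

We claim A(n) = 3(-3)^n(n + 1) - 3 for all n ≥ 1.
When n = 1: A(1) = -21, and the closed form gives -21. They agree.
Inductive step: assume the claim holds for n = i, so A(i) = 3(-3)^i(i + 1) - 3.
Then A(i+1) = A(i) + ((-3)^(i + 1)(4i + 7)) = (3(-3)^i(i + 1) - 3) + ((-3)^(i + 1)(4i + 7)).
Simplifying, A(i+1) = -9(-3)^i·i - 18(-3)^i - 3 = 3(-3)^(i+1)((i+1) + 1) - 3,
which is the closed form with n = i+1.
By the principle of mathematical induction, the result holds for all n ≥ 1.

A(n) = 3(-3)^n(n + 1) - 3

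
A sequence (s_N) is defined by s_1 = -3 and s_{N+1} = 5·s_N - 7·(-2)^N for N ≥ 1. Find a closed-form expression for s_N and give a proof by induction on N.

Computing the first terms: s_1 = -3, s_2 = -1, s_3 = -33. This suggests s_N = (-2)^N - 5^(N - 1).
Base step (N = 1): the formula gives -3 = -3 = s_1.
Inductive step: suppose the statement holds for some k ≥ 1, so s_k = (-2)^k - 5^(k - 1).
Then s_{k+1} = 5·s_k - 7·(-2)^k = 5·((-2)^k - 5^(k - 1)) - 7·(-2)^k = (-2)^(k + 1) - 5^k = (-2)^(k+1) - 5^((k+1) - 1),
which is the claimed formula at N = k+1.
By the principle of mathematical induction, the result holds for all N ≥ 1.

s_N = (-2)^N - 5^(N - 1)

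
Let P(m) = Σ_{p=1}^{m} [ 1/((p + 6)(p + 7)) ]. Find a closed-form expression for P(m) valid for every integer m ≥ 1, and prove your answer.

We claim P(m) = m/(7(m + 7)) for all m ≥ 1.
For the base case m = 1: P(1) = 1/56, and the closed form gives 1/56. They agree.
Inductive step: suppose the statement holds for some p ≥ 1, so P(p) = p/(7(p + 7)).
Then P(p+1) = P(p) + (1/((p + 7)(p + 8))) = (p/(7(p + 7))) + (1/((p + 7)(p + 8))).
Simplifying, P(p+1) = (p + 1)/(7(p + 8)) = (p+1)/(7((p+1) + 7)),
which is the closed form with m = p+1.
This completes the induction.

P(m) = m/(7(m + 7))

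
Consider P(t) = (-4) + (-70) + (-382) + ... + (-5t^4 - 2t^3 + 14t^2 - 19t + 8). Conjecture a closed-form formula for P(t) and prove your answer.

We claim P(t) = -t(t^4 + 3t^3 - 2t^2 + 3t - 1) for all t ≥ 1.
When t = 1: P(1) = -4, and the closed form gives -4. They agree.
For the inductive step, assume it holds for an arbitrary p ≥ 1, so P(p) = p(-p^4 - 3p^3 + 2p^2 - 3p + 1).
Then P(p+1) = P(p) + (-5p^4 - 22p^3 - 22p^2 - 17p - 4) = (p(-p^4 - 3p^3 + 2p^2 - 3p + 1)) + (-5p^4 - 22p^3 - 22p^2 - 17p - 4).
Simplifying, P(p+1) = -(p + 1)(p^4 + 7p^3 + 13p^2 + 12p + 4) = -(p+1)((p+1)^4 + 3(p+1)^3 - 2(p+1)^2 + 3(p+1) - 1),
which is the closed form with t = p+1.
Hence, by induction on t, the claim holds for every t ≥ 1.

P(t) = -t(t^4 + 3t^3 - 2t^2 + 3t - 1)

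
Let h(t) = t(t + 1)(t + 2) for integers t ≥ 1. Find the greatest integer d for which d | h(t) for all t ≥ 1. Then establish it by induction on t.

Computing the first values: h(1) = 6 and h(2) = 24; gcd(6, 24) = 6, so d ≤ 6.
We prove 6 | t(t + 1)(t + 2) for all t ≥ 1 by induction on t.
Base case (t = 1): h(1) = 6 = 6·(1), so 6 | h(1).
For the inductive step, assume it holds for an arbitrary r ≥ 1, i.e. 6 | h(r). Then
h(r+1) − h(r) = (r+1)·(r+2)·(r+3) − r·(r+1)·(r+2) = (r+1)·(r+2)·[(r+3) − r] = 3·(r+1)·(r+2). The product of 2 consecutive integers is divisible by (2)! = 2, so h(r+1) − h(r) is divisible by 3·2 = 6. By the inductive hypothesis 6 | h(r), hence 6 | h(r+1).
By the principle of mathematical induction, the result holds for all t ≥ 1.
Therefore the largest such d is 6.

d = 6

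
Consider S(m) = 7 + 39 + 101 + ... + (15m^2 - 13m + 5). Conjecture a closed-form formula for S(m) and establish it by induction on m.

S(m) = m(5m^2 + m + 1)

We claim S(m) = m(5m^2 + m + 1) for all m ≥ 1.
Base case (m = 1): S(1) = 7, and the closed form gives 7. They agree.
Inductive step: assume the claim holds for m = p, so S(p) = p(5p^2 + p + 1).
Then S(p+1) = S(p) + (15p^2 + 17p + 7) = (p(5p^2 + p + 1)) + (15p^2 + 17p + 7).
Simplifying, S(p+1) = (p + 1)(5p^2 + 11p + 7) = (p+1)(5(p+1)^2 + (p+1) + 1),
which is the closed form with m = p+1.
This completes the induction.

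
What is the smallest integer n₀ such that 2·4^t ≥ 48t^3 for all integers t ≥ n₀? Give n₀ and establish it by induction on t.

At t = 6: 8192 < 10368, so the inequality fails and n₀ ≥ 7. We prove 2·4^t ≥ 48t^3 for all t ≥ 7.
When t = 7: 2·4^t = 32768 and 48t^3 = 16464, so 32768 ≥ 16464.
For the inductive step, assume it holds for an arbitrary r ≥ 7, so 2·4^r ≥ 48r^3.
Then 2·4^(r + 1) = 4·(2·4^r) ≥ 4·(48r^3).
Also, for r ≥ 7 we have 4·(48r^3) ≥ 48(r+1)^3, since 4 ≥ (1 + 1/r)^3 for all r ≥ 7.
Combining, 2·4^(r + 1) ≥ 48(r+1)^3.
Hence, by induction on t, the claim holds for every t ≥ 7.
Hence the smallest such n₀ is 7.

n₀ = 7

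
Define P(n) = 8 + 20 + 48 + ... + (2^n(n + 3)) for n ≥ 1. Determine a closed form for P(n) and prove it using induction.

P(n) = 2·2^n(n + 2) - 4

We claim P(n) = 2·2^n(n + 2) - 4 for all n ≥ 1.
For the base case n = 1: P(1) = 8, and the closed form gives 8. They agree.
For the inductive step, assume it holds for an arbitrary p ≥ 1, so P(p) = 2·2^p(p + 2) - 4.
Then P(p+1) = P(p) + (2^(p + 1)(p + 4)) = (2·2^p(p + 2) - 4) + (2^(p + 1)(p + 4)).
Simplifying, P(p+1) = 4·2^p·p + 12·2^p - 4 = 2·2^(p+1)((p+1) + 2) - 4,
which is the closed form with n = p+1.
This completes the induction.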